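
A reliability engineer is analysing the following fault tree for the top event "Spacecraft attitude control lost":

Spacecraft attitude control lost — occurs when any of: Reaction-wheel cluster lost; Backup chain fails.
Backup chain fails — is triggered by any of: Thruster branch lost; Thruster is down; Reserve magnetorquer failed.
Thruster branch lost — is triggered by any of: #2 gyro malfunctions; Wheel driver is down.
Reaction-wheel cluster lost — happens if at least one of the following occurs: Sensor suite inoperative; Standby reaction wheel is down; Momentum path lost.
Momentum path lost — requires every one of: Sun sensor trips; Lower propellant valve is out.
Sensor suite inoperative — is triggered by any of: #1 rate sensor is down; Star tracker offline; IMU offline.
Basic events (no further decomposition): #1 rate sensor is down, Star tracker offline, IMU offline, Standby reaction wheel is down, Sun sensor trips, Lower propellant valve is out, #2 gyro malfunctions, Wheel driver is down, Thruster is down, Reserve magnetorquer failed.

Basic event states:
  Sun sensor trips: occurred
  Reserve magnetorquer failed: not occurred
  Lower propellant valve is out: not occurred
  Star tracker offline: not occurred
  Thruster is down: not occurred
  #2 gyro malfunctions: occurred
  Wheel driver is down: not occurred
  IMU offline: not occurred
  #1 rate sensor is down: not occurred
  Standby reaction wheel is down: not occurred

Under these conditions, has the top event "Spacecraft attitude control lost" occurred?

Yes

Sensor suite inoperative [OR]: #1 rate sensor is down=not, Star tracker offline=not, IMU offline=not → no input occurs → does not occur.
Momentum path lost [AND]: Sun sensor trips=occurs, Lower propellant valve is out=not → not all inputs occur → does not occur.
Reaction-wheel cluster lost [OR]: Sensor suite inoperative=not, Standby reaction wheel is down=not, Momentum path lost=not → no input occurs → does not occur.
Thruster branch lost [OR]: #2 gyro malfunctions=occurs, Wheel driver is down=not → at least one input occurs → occurs.
Backup chain fails [OR]: Thruster branch lost=occurs, Thruster is down=not, Reserve magnetorquer failed=not → at least one input occurs → occurs.
Spacecraft attitude control lost [OR]: Reaction-wheel cluster lost=not, Backup chain fails=occurs → at least one input occurs → occurs.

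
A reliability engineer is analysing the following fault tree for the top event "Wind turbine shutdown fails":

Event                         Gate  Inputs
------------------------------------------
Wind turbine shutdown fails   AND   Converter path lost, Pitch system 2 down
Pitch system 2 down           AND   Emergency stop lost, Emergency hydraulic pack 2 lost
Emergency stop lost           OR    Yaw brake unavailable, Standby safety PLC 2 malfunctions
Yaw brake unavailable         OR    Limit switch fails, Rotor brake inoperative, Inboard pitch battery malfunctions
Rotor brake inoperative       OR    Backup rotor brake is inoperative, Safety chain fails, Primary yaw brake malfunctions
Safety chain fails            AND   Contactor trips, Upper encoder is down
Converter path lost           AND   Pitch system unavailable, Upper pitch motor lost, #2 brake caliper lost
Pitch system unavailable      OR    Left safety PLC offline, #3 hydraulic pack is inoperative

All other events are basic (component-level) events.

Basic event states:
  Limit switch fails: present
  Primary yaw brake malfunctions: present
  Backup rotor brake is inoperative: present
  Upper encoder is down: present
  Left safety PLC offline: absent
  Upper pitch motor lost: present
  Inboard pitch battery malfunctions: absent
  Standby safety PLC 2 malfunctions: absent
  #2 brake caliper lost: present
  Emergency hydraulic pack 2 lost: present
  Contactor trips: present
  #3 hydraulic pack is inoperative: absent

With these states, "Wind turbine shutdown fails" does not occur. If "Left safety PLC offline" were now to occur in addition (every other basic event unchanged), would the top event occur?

Counterfactual: set "Left safety PLC offline" to occurred.
Pitch system unavailable [OR]: Left safety PLC offline=occurs, #3 hydraulic pack is inoperative=not → at least one input occurs → occurs.
Converter path lost [AND]: Pitch system unavailable=occurs, Upper pitch motor lost=occurs, #2 brake caliper lost=occurs → all inputs occur → occurs.
Safety chain fails [AND]: Contactor trips=occurs, Upper encoder is down=occurs → all inputs occur → occurs.
Rotor brake inoperative [OR]: Backup rotor brake is inoperative=occurs, Safety chain fails=occurs, Primary yaw brake malfunctions=occurs → at least one input occurs → occurs.
Yaw brake unavailable [OR]: Limit switch fails=occurs, Rotor brake inoperative=occurs, Inboard pitch battery malfunctions=not → at least one input occurs → occurs.
Emergency stop lost [OR]: Yaw brake unavailable=occurs, Standby safety PLC 2 malfunctions=not → at least one input occurs → occurs.
Pitch system 2 down [AND]: Emergency stop lost=occurs, Emergency hydraulic pack 2 lost=occurs → all inputs occur → occurs.
Wind turbine shutdown fails [AND]: Converter path lost=occurs, Pitch system 2 down=occurs → all inputs occur → occurs.

Yes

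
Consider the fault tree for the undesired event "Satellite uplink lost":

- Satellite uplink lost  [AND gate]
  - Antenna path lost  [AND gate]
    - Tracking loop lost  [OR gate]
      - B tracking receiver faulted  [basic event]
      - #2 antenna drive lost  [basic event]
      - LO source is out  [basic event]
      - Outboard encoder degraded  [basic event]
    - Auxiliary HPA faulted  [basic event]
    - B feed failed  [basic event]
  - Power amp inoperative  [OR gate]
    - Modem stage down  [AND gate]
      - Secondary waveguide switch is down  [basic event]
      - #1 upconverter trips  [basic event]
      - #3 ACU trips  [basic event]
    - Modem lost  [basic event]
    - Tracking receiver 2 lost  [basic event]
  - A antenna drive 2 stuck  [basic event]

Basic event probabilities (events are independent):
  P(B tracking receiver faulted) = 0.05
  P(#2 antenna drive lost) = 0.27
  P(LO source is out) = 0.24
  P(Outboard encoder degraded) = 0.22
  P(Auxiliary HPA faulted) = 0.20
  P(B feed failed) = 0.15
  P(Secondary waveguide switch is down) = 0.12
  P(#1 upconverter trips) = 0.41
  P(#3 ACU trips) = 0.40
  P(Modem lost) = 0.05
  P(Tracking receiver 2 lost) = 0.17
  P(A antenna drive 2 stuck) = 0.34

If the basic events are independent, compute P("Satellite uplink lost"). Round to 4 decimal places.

0.0014

P(Tracking loop lost) [OR] = 1 − (1−0.05) × (1−0.27) × (1−0.24) × (1−0.22) = 0.588893
P(Antenna path lost) [AND] = 0.588893 × 0.20 × 0.15 = 0.017667
P(Modem stage down) [AND] = 0.12 × 0.41 × 0.40 = 0.019680
P(Power amp inoperative) [OR] = 1 − (1−0.019680) × (1−0.05) × (1−0.17) = 0.227018
P(Satellite uplink lost) [AND] = 0.017667 × 0.227018 × 0.34 = 0.001364
Rounded to 4 decimal places: P(Satellite uplink lost) ≈ 0.0014.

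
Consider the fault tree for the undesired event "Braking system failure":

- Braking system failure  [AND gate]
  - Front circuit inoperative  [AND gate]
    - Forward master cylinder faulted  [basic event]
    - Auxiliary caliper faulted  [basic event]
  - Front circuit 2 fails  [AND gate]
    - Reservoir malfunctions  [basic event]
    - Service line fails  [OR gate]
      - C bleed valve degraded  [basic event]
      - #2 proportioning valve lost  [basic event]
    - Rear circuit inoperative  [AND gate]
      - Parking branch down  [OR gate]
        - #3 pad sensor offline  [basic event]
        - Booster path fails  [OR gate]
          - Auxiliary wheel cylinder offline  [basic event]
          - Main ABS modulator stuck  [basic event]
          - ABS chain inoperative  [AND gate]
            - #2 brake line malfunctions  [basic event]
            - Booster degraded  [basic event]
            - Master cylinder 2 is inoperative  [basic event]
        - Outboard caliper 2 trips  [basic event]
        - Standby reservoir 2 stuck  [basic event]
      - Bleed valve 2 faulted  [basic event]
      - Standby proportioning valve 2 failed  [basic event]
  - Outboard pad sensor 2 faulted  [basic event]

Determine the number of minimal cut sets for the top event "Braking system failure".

12

Front circuit inoperative [AND]: one cut set from each child combined → 1 × 1 = 1 cut set(s).
Service line fails [OR]: union of children's cut sets → 2 cut set(s).
ABS chain inoperative [AND]: one cut set from each child combined → 1 × 1 × 1 = 1 cut set(s).
Booster path fails [OR]: union of children's cut sets → 3 cut set(s).
Parking branch down [OR]: union of children's cut sets → 6 cut set(s).
Rear circuit inoperative [AND]: one cut set from each child combined → 6 × 1 × 1 = 6 cut set(s).
Front circuit 2 fails [AND]: one cut set from each child combined → 1 × 2 × 6 = 12 cut set(s).
Braking system failure [AND]: one cut set from each child combined → 1 × 12 × 1 = 12 cut set(s).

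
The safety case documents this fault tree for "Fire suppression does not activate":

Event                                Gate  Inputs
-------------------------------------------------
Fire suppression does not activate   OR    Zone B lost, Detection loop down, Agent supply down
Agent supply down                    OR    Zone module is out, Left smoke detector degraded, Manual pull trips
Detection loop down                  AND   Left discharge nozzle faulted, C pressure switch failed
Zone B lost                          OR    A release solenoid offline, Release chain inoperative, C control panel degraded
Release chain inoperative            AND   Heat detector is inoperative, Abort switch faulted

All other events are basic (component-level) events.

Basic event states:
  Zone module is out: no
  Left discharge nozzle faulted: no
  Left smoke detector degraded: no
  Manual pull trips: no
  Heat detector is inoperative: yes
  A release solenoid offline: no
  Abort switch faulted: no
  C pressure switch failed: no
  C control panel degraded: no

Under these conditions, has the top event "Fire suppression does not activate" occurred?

No

Release chain inoperative [AND]: Heat detector is inoperative=occurs, Abort switch faulted=not → not all inputs occur → does not occur.
Zone B lost [OR]: A release solenoid offline=not, Release chain inoperative=not, C control panel degraded=not → no input occurs → does not occur.
Detection loop down [AND]: Left discharge nozzle faulted=not, C pressure switch failed=not → not all inputs occur → does not occur.
Agent supply down [OR]: Zone module is out=not, Left smoke detector degraded=not, Manual pull trips=not → no input occurs → does not occur.
Fire suppression does not activate [OR]: Zone B lost=not, Detection loop down=not, Agent supply down=not → no input occurs → does not occur.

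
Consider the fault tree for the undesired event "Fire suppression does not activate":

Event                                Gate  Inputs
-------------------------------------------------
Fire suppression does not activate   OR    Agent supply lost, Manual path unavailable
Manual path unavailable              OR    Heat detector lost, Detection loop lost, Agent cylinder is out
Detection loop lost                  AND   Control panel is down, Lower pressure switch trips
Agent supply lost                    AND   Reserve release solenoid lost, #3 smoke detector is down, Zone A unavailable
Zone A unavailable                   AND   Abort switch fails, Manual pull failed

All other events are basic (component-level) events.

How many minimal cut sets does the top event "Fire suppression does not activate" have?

4

Zone A unavailable [AND]: one cut set from each child combined → 1 × 1 = 1 cut set(s).
Agent supply lost [AND]: one cut set from each child combined → 1 × 1 × 1 = 1 cut set(s).
Detection loop lost [AND]: one cut set from each child combined → 1 × 1 = 1 cut set(s).
Manual path unavailable [OR]: union of children's cut sets → 3 cut set(s).
Fire suppression does not activate [OR]: union of children's cut sets → 4 cut set(s).
Minimal cut sets: {#3 smoke detector is down, Abort switch fails, Manual pull failed, Reserve release solenoid lost}; {Heat detector lost}; {Control panel is down, Lower pressure switch trips}; {Agent cylinder is out}.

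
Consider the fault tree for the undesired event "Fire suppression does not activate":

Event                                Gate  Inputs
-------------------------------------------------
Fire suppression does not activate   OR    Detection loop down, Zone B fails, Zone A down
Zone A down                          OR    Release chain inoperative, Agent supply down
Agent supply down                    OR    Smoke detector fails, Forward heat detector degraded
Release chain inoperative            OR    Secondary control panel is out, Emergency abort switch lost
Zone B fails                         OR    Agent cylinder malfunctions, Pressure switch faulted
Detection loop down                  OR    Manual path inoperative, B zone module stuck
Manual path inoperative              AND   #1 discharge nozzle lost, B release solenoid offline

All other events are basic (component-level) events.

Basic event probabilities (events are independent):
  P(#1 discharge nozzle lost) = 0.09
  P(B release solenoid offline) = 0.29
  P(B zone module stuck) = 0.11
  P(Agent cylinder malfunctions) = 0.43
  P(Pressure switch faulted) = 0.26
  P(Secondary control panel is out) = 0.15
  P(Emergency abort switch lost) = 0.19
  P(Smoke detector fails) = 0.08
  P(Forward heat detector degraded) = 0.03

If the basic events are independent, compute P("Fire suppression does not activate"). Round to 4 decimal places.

P(Manual path inoperative) [AND] = 0.09 × 0.29 = 0.026100
P(Detection loop down) [OR] = 1 − (1−0.026100) × (1−0.11) = 0.133229
P(Zone B fails) [OR] = 1 − (1−0.43) × (1−0.26) = 0.578200
P(Release chain inoperative) [OR] = 1 − (1−0.15) × (1−0.19) = 0.311500
P(Agent supply down) [OR] = 1 − (1−0.08) × (1−0.03) = 0.107600
P(Zone A down) [OR] = 1 − (1−0.311500) × (1−0.107600) = 0.385583
P(Fire suppression does not activate) [OR] = 1 − (1−0.133229) × (1−0.578200) × (1−0.385583) = 0.775367
Rounded to 4 decimal places: P(Fire suppression does not activate) ≈ 0.7754.

0.7754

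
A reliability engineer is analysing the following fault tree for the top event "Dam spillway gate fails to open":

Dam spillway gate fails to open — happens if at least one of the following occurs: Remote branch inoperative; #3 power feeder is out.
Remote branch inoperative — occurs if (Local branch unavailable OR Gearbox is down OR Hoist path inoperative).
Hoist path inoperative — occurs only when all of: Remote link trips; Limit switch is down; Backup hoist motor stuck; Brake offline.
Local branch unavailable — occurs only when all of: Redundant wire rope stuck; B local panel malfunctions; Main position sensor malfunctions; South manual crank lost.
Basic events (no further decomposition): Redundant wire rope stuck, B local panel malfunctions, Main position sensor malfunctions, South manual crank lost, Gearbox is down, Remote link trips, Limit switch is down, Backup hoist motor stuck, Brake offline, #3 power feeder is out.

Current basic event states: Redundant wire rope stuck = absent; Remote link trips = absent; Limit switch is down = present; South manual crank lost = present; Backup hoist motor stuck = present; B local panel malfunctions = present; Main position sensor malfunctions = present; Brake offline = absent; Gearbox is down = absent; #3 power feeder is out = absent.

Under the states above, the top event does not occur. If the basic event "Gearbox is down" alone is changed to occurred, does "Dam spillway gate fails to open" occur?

Counterfactual: set "Gearbox is down" to occurred.
Local branch unavailable [AND]: Redundant wire rope stuck=not, B local panel malfunctions=occurs, Main position sensor malfunctions=occurs, South manual crank lost=occurs → not all inputs occur → does not occur.
Hoist path inoperative [AND]: Remote link trips=not, Limit switch is down=occurs, Backup hoist motor stuck=occurs, Brake offline=not → not all inputs occur → does not occur.
Remote branch inoperative [OR]: Local branch unavailable=not, Gearbox is down=occurs, Hoist path inoperative=not → at least one input occurs → occurs.
Dam spillway gate fails to open [OR]: Remote branch inoperative=occurs, #3 power feeder is out=not → at least one input occurs → occurs.

Yes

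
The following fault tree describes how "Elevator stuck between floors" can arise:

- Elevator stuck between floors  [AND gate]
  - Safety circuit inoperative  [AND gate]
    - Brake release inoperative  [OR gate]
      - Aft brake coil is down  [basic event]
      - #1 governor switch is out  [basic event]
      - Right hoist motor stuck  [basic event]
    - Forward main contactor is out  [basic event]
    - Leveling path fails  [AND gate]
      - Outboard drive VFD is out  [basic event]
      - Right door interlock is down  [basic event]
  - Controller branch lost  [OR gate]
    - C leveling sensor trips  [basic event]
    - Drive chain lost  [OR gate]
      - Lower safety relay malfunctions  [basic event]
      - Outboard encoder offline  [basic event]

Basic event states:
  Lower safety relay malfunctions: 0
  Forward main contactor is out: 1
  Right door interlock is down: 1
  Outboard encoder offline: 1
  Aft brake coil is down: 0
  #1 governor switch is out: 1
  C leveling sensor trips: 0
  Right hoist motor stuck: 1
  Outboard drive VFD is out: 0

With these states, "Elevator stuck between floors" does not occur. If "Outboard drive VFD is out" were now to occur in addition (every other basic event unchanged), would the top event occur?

Yes

Counterfactual: set "Outboard drive VFD is out" to occurred.
Brake release inoperative [OR]: Aft brake coil is down=not, #1 governor switch is out=occurs, Right hoist motor stuck=occurs → at least one input occurs → occurs.
Leveling path fails [AND]: Outboard drive VFD is out=occurs, Right door interlock is down=occurs → all inputs occur → occurs.
Safety circuit inoperative [AND]: Brake release inoperative=occurs, Forward main contactor is out=occurs, Leveling path fails=occurs → all inputs occur → occurs.
Drive chain lost [OR]: Lower safety relay malfunctions=not, Outboard encoder offline=occurs → at least one input occurs → occurs.
Controller branch lost [OR]: C leveling sensor trips=not, Drive chain lost=occurs → at least one input occurs → occurs.
Elevator stuck between floors [AND]: Safety circuit inoperative=occurs, Controller branch lost=occurs → all inputs occur → occurs.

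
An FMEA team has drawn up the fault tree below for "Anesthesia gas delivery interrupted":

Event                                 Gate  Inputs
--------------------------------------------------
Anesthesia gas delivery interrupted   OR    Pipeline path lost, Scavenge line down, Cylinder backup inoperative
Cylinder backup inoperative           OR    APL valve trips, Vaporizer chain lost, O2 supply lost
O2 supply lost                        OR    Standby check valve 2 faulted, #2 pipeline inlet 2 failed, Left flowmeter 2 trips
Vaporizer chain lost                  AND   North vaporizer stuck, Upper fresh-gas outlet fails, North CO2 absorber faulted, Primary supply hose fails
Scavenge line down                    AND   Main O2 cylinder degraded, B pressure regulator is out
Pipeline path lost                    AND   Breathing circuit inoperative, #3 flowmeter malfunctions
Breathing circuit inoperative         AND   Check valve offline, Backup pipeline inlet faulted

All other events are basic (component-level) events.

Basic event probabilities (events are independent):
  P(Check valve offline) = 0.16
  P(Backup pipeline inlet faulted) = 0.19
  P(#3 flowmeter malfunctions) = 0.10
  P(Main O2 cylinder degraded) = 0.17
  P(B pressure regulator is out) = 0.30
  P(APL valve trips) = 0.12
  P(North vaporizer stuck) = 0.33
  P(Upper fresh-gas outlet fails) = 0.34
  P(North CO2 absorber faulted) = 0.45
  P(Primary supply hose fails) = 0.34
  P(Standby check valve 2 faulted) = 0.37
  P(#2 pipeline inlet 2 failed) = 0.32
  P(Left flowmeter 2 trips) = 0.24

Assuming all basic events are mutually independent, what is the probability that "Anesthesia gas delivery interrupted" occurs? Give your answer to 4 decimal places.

P(Breathing circuit inoperative) [AND] = 0.16 × 0.19 = 0.030400
P(Pipeline path lost) [AND] = 0.030400 × 0.10 = 0.003040
P(Scavenge line down) [AND] = 0.17 × 0.30 = 0.051000
P(Vaporizer chain lost) [AND] = 0.33 × 0.34 × 0.45 × 0.34 = 0.017167
P(O2 supply lost) [OR] = 1 − (1−0.37) × (1−0.32) × (1−0.24) = 0.674416
P(Cylinder backup inoperative) [OR] = 1 − (1−0.12) × (1−0.017167) × (1−0.674416) = 0.718405
P(Anesthesia gas delivery interrupted) [OR] = 1 − (1−0.003040) × (1−0.051000) × (1−0.718405) = 0.733579
Rounded to 4 decimal places: P(Anesthesia gas delivery interrupted) ≈ 0.7336.

0.7336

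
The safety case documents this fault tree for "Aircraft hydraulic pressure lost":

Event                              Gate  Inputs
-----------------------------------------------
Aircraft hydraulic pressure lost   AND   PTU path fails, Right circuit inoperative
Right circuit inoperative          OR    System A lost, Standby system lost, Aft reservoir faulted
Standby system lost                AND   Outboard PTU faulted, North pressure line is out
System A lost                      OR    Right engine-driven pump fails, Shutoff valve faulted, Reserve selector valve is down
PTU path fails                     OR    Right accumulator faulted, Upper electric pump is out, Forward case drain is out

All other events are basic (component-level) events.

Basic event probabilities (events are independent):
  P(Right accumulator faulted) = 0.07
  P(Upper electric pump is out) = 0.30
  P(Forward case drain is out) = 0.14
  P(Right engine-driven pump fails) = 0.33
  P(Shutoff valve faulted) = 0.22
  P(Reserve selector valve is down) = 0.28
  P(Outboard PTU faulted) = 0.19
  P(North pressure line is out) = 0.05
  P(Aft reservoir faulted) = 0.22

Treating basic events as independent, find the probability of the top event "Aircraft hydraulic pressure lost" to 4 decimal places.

P(PTU path fails) [OR] = 1 − (1−0.07) × (1−0.30) × (1−0.14) = 0.440140
P(System A lost) [OR] = 1 − (1−0.33) × (1−0.22) × (1−0.28) = 0.623728
P(Standby system lost) [AND] = 0.19 × 0.05 = 0.009500
P(Right circuit inoperative) [OR] = 1 − (1−0.623728) × (1−0.009500) × (1−0.22) = 0.709296
P(Aircraft hydraulic pressure lost) [AND] = 0.440140 × 0.709296 = 0.312190
Rounded to 4 decimal places: P(Aircraft hydraulic pressure lost) ≈ 0.3122.

0.3122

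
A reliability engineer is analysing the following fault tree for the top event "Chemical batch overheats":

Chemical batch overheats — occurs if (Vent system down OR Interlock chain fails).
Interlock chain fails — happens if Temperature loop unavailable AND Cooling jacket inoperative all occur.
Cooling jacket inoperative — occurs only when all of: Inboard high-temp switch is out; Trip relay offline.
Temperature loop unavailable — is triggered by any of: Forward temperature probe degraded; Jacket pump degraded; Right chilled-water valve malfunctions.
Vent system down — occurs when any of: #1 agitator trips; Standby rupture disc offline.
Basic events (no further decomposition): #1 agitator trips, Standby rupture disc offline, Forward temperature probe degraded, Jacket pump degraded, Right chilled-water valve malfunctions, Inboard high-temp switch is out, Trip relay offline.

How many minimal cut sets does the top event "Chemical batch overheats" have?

Vent system down [OR]: union of children's cut sets → 2 cut set(s).
Temperature loop unavailable [OR]: union of children's cut sets → 3 cut set(s).
Cooling jacket inoperative [AND]: one cut set from each child combined → 1 × 1 = 1 cut set(s).
Interlock chain fails [AND]: one cut set from each child combined → 3 × 1 = 3 cut set(s).
Chemical batch overheats [OR]: union of children's cut sets → 5 cut set(s).
Minimal cut sets: {#1 agitator trips}; {Standby rupture disc offline}; {Forward temperature probe degraded, Inboard high-temp switch is out, Trip relay offline}; {Inboard high-temp switch is out, Jacket pump degraded, Trip relay offline}; {Inboard high-temp switch is out, Right chilled-water valve malfunctions, Trip relay offline}.

5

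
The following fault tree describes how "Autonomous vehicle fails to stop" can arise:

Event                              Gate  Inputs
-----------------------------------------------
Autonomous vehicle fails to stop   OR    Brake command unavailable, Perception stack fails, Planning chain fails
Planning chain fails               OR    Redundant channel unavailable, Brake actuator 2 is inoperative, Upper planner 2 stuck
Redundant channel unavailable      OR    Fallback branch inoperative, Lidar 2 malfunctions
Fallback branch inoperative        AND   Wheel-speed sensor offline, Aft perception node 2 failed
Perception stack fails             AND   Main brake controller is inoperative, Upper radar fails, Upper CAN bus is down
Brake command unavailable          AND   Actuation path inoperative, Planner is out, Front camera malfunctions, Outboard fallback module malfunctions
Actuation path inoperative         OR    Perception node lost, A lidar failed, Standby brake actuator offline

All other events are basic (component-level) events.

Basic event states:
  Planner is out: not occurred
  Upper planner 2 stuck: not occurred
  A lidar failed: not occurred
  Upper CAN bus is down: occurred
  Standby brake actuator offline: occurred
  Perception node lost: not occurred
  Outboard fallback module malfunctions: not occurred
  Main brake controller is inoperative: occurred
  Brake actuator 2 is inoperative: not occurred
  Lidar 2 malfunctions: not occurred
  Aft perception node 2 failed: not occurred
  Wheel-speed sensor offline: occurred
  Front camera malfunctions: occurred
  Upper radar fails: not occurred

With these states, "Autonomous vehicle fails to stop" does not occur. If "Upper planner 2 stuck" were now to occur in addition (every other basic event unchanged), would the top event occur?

Yes

Counterfactual: set "Upper planner 2 stuck" to occurred.
Actuation path inoperative [OR]: Perception node lost=not, A lidar failed=not, Standby brake actuator offline=occurs → at least one input occurs → occurs.
Brake command unavailable [AND]: Actuation path inoperative=occurs, Planner is out=not, Front camera malfunctions=occurs, Outboard fallback module malfunctions=not → not all inputs occur → does not occur.
Perception stack fails [AND]: Main brake controller is inoperative=occurs, Upper radar fails=not, Upper CAN bus is down=occurs → not all inputs occur → does not occur.
Fallback branch inoperative [AND]: Wheel-speed sensor offline=occurs, Aft perception node 2 failed=not → not all inputs occur → does not occur.
Redundant channel unavailable [OR]: Fallback branch inoperative=not, Lidar 2 malfunctions=not → no input occurs → does not occur.
Planning chain fails [OR]: Redundant channel unavailable=not, Brake actuator 2 is inoperative=not, Upper planner 2 stuck=occurs → at least one input occurs → occurs.
Autonomous vehicle fails to stop [OR]: Brake command unavailable=not, Perception stack fails=not, Planning chain fails=occurs → at least one input occurs → occurs.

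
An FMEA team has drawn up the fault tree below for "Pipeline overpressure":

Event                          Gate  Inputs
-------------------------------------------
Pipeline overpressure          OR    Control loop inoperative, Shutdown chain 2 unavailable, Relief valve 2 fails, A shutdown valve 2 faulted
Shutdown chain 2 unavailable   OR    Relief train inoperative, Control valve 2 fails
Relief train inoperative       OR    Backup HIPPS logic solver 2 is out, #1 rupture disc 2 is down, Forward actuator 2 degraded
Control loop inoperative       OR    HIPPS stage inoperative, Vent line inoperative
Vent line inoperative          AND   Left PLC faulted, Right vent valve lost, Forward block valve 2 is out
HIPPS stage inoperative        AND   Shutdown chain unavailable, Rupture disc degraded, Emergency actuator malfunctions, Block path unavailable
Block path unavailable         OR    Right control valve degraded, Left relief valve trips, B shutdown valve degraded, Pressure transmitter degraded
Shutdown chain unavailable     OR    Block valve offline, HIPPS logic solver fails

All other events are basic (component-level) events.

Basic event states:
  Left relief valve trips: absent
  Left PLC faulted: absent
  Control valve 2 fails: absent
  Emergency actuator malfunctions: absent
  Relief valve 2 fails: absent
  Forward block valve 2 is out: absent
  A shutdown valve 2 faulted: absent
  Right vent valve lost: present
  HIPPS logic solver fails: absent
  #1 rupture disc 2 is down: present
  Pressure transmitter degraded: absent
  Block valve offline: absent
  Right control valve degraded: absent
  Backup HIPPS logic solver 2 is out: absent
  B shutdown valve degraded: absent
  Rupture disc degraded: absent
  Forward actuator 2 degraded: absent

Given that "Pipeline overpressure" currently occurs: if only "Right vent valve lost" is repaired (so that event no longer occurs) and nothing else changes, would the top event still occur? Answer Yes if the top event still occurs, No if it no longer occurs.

Yes

Counterfactual: set "Right vent valve lost" to not occurred.
Shutdown chain unavailable [OR]: Block valve offline=not, HIPPS logic solver fails=not → no input occurs → does not occur.
Block path unavailable [OR]: Right control valve degraded=not, Left relief valve trips=not, B shutdown valve degraded=not, Pressure transmitter degraded=not → no input occurs → does not occur.
HIPPS stage inoperative [AND]: Shutdown chain unavailable=not, Rupture disc degraded=not, Emergency actuator malfunctions=not, Block path unavailable=not → not all inputs occur → does not occur.
Vent line inoperative [AND]: Left PLC faulted=not, Right vent valve lost=not, Forward block valve 2 is out=not → not all inputs occur → does not occur.
Control loop inoperative [OR]: HIPPS stage inoperative=not, Vent line inoperative=not → no input occurs → does not occur.
Relief train inoperative [OR]: Backup HIPPS logic solver 2 is out=not, #1 rupture disc 2 is down=occurs, Forward actuator 2 degraded=not → at least one input occurs → occurs.
Shutdown chain 2 unavailable [OR]: Relief train inoperative=occurs, Control valve 2 fails=not → at least one input occurs → occurs.
Pipeline overpressure [OR]: Control loop inoperative=not, Shutdown chain 2 unavailable=occurs, Relief valve 2 fails=not, A shutdown valve 2 faulted=not → at least one input occurs → occurs.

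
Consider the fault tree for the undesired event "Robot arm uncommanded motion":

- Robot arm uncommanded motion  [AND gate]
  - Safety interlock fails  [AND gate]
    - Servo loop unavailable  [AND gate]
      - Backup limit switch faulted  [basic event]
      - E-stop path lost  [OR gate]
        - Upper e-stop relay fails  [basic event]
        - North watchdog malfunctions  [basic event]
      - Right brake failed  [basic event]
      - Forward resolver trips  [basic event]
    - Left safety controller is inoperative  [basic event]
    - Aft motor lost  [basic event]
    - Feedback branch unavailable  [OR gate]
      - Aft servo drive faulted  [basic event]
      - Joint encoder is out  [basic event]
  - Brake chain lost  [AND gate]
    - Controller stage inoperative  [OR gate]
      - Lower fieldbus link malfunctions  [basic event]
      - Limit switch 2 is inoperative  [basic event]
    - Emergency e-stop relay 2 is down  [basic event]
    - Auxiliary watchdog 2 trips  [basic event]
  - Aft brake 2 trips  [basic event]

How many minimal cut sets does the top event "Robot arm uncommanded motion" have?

8

E-stop path lost [OR]: union of children's cut sets → 2 cut set(s).
Servo loop unavailable [AND]: one cut set from each child combined → 1 × 2 × 1 × 1 = 2 cut set(s).
Feedback branch unavailable [OR]: union of children's cut sets → 2 cut set(s).
Safety interlock fails [AND]: one cut set from each child combined → 2 × 1 × 1 × 2 = 4 cut set(s).
Controller stage inoperative [OR]: union of children's cut sets → 2 cut set(s).
Brake chain lost [AND]: one cut set from each child combined → 2 × 1 × 1 = 2 cut set(s).
Robot arm uncommanded motion [AND]: one cut set from each child combined → 4 × 2 × 1 = 8 cut set(s).
Minimal cut sets: {Aft brake 2 trips, Aft motor lost, Aft servo drive faulted, Auxiliary watchdog 2 trips, Backup limit switch faulted, Emergency e-stop relay 2 is down, Forward resolver trips, Left safety controller is inoperative, Lower fieldbus link malfunctions, Right brake failed, Upper e-stop relay fails}; {Aft brake 2 trips, Aft motor lost, Aft servo drive faulted, Auxiliary watchdog 2 trips, Backup limit switch faulted, Emergency e-stop relay 2 is down, Forward resolver trips, Left safety controller is inoperative, Limit switch 2 is inoperative, Right brake failed, Upper e-stop relay fails}; {Aft brake 2 trips, Aft motor lost, Auxiliary watchdog 2 trips, Backup limit switch faulted, Emergency e-stop relay 2 is down, Forward resolver trips, Joint encoder is out, Left safety controller is inoperative, Lower fieldbus link malfunctions, Right brake failed, Upper e-stop relay fails}; {Aft brake 2 trips, Aft motor lost, Auxiliary watchdog 2 trips, Backup limit switch faulted, Emergency e-stop relay 2 is down, Forward resolver trips, Joint encoder is out, Left safety controller is inoperative, Limit switch 2 is inoperative, Right brake failed, Upper e-stop relay fails}; {Aft brake 2 trips, Aft motor lost, Aft servo drive faulted, Auxiliary watchdog 2 trips, Backup limit switch faulted, Emergency e-stop relay 2 is down, Forward resolver trips, Left safety controller is inoperative, Lower fieldbus link malfunctions, North watchdog malfunctions, Right brake failed}; {Aft brake 2 trips, Aft motor lost, Aft servo drive faulted, Auxiliary watchdog 2 trips, Backup limit switch faulted, Emergency e-stop relay 2 is down, Forward resolver trips, Left safety controller is inoperative, Limit switch 2 is inoperative, North watchdog malfunctions, Right brake failed}; {Aft brake 2 trips, Aft motor lost, Auxiliary watchdog 2 trips, Backup limit switch faulted, Emergency e-stop relay 2 is down, Forward resolver trips, Joint encoder is out, Left safety controller is inoperative, Lower fieldbus link malfunctions, North watchdog malfunctions, Right brake failed}; {Aft brake 2 trips, Aft motor lost, Auxiliary watchdog 2 trips, Backup limit switch faulted, Emergency e-stop relay 2 is down, Forward resolver trips, Joint encoder is out, Left safety controller is inoperative, Limit switch 2 is inoperative, North watchdog malfunctions, Right brake failed}.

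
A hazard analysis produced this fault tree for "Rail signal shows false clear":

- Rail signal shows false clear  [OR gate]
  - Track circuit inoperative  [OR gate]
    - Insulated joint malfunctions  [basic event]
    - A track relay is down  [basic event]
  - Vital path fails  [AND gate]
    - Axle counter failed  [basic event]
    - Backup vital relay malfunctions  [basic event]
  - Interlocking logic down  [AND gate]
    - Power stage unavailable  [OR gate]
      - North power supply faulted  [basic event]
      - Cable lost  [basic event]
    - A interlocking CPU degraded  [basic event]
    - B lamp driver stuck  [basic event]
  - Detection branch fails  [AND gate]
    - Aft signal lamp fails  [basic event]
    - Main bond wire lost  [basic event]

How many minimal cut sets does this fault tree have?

Track circuit inoperative [OR]: union of children's cut sets → 2 cut set(s).
Vital path fails [AND]: one cut set from each child combined → 1 × 1 = 1 cut set(s).
Power stage unavailable [OR]: union of children's cut sets → 2 cut set(s).
Interlocking logic down [AND]: one cut set from each child combined → 2 × 1 × 1 = 2 cut set(s).
Detection branch fails [AND]: one cut set from each child combined → 1 × 1 = 1 cut set(s).
Rail signal shows false clear [OR]: union of children's cut sets → 6 cut set(s).
Minimal cut sets: {Insulated joint malfunctions}; {A track relay is down}; {Axle counter failed, Backup vital relay malfunctions}; {A interlocking CPU degraded, B lamp driver stuck, North power supply faulted}; {A interlocking CPU degraded, B lamp driver stuck, Cable lost}; {Aft signal lamp fails, Main bond wire lost}.

6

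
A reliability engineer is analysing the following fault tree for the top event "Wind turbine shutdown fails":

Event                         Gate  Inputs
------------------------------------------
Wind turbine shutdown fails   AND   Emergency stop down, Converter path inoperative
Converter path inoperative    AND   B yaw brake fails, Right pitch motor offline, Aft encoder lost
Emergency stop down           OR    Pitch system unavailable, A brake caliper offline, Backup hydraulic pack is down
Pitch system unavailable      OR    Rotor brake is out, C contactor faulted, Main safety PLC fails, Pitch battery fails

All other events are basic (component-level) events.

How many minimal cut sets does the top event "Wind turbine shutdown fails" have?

6

Pitch system unavailable [OR]: union of children's cut sets → 4 cut set(s).
Emergency stop down [OR]: union of children's cut sets → 6 cut set(s).
Converter path inoperative [AND]: one cut set from each child combined → 1 × 1 × 1 = 1 cut set(s).
Wind turbine shutdown fails [AND]: one cut set from each child combined → 6 × 1 = 6 cut set(s).
Minimal cut sets: {Aft encoder lost, B yaw brake fails, Right pitch motor offline, Rotor brake is out}; {Aft encoder lost, B yaw brake fails, C contactor faulted, Right pitch motor offline}; {Aft encoder lost, B yaw brake fails, Main safety PLC fails, Right pitch motor offline}; {Aft encoder lost, B yaw brake fails, Pitch battery fails, Right pitch motor offline}; {A brake caliper offline, Aft encoder lost, B yaw brake fails, Right pitch motor offline}; {Aft encoder lost, B yaw brake fails, Backup hydraulic pack is down, Right pitch motor offline}.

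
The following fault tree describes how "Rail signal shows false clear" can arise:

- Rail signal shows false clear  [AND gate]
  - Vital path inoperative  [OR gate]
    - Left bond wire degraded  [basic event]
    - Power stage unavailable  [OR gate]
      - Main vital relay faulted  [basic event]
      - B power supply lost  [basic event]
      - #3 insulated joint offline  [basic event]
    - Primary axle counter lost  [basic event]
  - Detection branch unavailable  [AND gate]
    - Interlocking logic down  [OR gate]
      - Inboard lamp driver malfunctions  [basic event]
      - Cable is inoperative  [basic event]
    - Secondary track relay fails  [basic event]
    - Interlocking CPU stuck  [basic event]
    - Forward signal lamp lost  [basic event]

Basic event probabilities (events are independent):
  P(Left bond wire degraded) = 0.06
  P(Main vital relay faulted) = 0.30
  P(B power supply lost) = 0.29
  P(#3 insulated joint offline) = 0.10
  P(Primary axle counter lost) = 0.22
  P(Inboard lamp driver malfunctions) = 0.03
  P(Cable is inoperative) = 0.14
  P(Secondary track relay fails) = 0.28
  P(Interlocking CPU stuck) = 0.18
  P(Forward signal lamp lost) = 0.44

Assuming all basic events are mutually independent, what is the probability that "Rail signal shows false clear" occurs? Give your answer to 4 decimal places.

P(Power stage unavailable) [OR] = 1 − (1−0.30) × (1−0.29) × (1−0.10) = 0.552700
P(Vital path inoperative) [OR] = 1 − (1−0.06) × (1−0.552700) × (1−0.22) = 0.672040
P(Interlocking logic down) [OR] = 1 − (1−0.03) × (1−0.14) = 0.165800
P(Detection branch unavailable) [AND] = 0.165800 × 0.28 × 0.18 × 0.44 = 0.003677
P(Rail signal shows false clear) [AND] = 0.672040 × 0.003677 = 0.002471
Rounded to 4 decimal places: P(Rail signal shows false clear) ≈ 0.0025.

0.0025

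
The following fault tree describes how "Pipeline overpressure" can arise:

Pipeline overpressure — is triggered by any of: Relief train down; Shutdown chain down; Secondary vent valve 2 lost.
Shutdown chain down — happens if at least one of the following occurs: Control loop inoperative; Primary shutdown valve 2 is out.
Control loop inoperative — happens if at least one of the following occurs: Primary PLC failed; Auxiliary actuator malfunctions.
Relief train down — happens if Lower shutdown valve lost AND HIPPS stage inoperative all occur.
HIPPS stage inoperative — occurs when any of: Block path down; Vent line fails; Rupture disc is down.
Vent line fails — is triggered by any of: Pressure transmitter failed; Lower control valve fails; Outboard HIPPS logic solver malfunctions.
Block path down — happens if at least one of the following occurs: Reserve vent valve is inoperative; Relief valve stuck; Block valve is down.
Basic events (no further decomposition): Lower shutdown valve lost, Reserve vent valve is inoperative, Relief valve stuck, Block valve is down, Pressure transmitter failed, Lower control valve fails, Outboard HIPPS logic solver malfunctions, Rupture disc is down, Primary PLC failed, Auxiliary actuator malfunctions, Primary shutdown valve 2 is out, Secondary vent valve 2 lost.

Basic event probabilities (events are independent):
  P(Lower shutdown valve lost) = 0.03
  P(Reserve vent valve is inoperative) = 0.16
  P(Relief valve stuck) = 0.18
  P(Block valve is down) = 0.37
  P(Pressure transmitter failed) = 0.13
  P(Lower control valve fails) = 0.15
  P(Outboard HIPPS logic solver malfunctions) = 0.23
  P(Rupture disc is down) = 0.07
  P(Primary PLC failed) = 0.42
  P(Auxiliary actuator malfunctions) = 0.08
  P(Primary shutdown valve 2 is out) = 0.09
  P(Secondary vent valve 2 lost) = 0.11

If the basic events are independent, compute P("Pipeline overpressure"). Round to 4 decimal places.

0.5778

P(Block path down) [OR] = 1 − (1−0.16) × (1−0.18) × (1−0.37) = 0.566056
P(Vent line fails) [OR] = 1 − (1−0.13) × (1−0.15) × (1−0.23) = 0.430585
P(HIPPS stage inoperative) [OR] = 1 − (1−0.566056) × (1−0.430585) × (1−0.07) = 0.770202
P(Relief train down) [AND] = 0.03 × 0.770202 = 0.023106
P(Control loop inoperative) [OR] = 1 − (1−0.42) × (1−0.08) = 0.466400
P(Shutdown chain down) [OR] = 1 − (1−0.466400) × (1−0.09) = 0.514424
P(Pipeline overpressure) [OR] = 1 − (1−0.023106) × (1−0.514424) × (1−0.11) = 0.577823
Rounded to 4 decimal places: P(Pipeline overpressure) ≈ 0.5778.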